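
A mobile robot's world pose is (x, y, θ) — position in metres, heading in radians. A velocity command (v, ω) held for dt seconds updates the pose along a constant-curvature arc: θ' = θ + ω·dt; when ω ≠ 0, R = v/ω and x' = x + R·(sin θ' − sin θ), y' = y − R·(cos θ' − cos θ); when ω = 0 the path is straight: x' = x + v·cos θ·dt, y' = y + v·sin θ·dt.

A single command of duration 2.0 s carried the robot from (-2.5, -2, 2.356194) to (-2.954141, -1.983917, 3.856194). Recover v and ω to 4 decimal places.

Δθ = 3.856194 − 2.356194 = 1.500000
ω = Δθ/dt = 1.500000/2.0 = 0.7500
R = Δx/(sin θ' − sin θ) = 0.3333
v = R·ω = 0.3333·0.7500 = 0.2500

v = 0.2500, ω = 0.7500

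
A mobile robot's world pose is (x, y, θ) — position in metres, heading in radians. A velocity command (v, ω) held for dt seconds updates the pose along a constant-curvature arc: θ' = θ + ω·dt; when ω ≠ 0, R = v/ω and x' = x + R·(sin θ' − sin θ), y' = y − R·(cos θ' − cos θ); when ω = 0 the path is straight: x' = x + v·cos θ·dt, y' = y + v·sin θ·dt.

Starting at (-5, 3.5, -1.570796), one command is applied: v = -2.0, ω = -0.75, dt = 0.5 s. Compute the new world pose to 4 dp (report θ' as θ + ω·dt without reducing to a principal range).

(-4.8147, 4.4767, -1.9458)

θ' = -1.5708 + -0.75·0.5 = -1.9458
R = v/ω = -2.0/-0.75 = 2.6667
x' = -5 + 2.6667·(sin -1.9458 − sin -1.5708) = -4.8147
y' = 3.5 − 2.6667·(cos -1.9458 − cos -1.5708) = 4.4767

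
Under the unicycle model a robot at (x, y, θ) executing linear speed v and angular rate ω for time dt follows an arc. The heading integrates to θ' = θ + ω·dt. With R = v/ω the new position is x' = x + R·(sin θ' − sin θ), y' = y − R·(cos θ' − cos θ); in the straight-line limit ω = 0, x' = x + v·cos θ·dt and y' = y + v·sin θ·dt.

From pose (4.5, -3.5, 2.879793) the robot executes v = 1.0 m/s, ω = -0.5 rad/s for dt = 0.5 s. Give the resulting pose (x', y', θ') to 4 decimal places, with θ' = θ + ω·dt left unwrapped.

(4.0381, -3.3119, 2.6298)

θ' = 2.8798 + -0.5·0.5 = 2.6298
R = v/ω = 1.0/-0.5 = -2.0000
x' = 4.5 + -2.0000·(sin 2.6298 − sin 2.8798) = 4.0381
y' = -3.5 − -2.0000·(cos 2.6298 − cos 2.8798) = -3.3119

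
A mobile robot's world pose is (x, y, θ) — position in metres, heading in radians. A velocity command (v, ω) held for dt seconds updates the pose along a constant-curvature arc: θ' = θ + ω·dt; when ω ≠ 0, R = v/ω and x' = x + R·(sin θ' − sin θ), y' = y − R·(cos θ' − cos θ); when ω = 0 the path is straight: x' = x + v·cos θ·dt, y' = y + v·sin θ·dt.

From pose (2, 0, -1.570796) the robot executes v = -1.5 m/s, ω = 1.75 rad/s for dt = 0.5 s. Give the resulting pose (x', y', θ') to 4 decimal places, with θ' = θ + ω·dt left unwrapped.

θ' = -1.5708 + 1.75·0.5 = -0.6958
R = v/ω = -1.5/1.75 = -0.8571
x' = 2 + -0.8571·(sin -0.6958 − sin -1.5708) = 1.6923
y' = 0 − -0.8571·(cos -0.6958 − cos -1.5708) = 0.6579

(1.6923, 0.6579, -0.6958)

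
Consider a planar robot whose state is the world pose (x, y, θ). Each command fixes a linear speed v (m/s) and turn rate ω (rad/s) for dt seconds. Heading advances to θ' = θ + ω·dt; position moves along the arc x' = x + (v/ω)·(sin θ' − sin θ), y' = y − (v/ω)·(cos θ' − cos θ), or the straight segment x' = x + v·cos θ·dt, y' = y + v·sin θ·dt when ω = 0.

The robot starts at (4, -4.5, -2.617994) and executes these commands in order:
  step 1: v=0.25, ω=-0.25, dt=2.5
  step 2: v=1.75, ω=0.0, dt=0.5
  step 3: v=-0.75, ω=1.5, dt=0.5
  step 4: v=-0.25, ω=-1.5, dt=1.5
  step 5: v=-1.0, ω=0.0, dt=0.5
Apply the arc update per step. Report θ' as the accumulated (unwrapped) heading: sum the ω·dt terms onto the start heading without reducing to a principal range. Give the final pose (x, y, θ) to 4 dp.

(3.1329, -5.0790, -4.7430)

step 1: θ'=-3.2430 (R=-1.0000) → pose (3.3988, -4.6288, -3.2430)
step 2: θ'=-3.2430 (straight) → pose (2.5283, -4.5403, -3.2430)
step 3: θ'=-2.4930 (R=-0.5000) → pose (2.8809, -4.4413, -2.4930)
step 4: θ'=-4.7430 (R=0.1667) → pose (3.1482, -4.5792, -4.7430)
step 5: θ'=-4.7430 (straight) → pose (3.1329, -5.0790, -4.7430)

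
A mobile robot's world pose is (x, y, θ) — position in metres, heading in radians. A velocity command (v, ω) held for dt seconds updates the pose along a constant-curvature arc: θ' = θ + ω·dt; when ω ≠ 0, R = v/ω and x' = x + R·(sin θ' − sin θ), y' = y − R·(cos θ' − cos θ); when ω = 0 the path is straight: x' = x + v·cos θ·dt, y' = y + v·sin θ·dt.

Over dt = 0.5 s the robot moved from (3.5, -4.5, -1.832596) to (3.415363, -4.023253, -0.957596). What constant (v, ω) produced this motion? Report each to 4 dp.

Δθ = -0.957596 − -1.832596 = 0.875000
ω = Δθ/dt = 0.875000/0.5 = 1.7500
R = −Δy/(cos θ' − cos θ) = -0.5714
v = R·ω = -0.5714·1.7500 = -1.0000

v = -1.0000, ω = 1.7500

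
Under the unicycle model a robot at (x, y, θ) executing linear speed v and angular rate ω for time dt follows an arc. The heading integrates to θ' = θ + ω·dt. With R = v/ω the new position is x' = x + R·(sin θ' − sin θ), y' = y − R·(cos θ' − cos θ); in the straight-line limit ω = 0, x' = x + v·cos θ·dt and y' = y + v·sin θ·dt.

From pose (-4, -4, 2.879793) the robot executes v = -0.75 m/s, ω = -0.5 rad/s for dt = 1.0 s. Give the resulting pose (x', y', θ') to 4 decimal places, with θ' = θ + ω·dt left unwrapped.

(-3.3529, -4.3635, 2.3798)

θ' = 2.8798 + -0.5·1.0 = 2.3798
R = v/ω = -0.75/-0.5 = 1.5000
x' = -4 + 1.5000·(sin 2.3798 − sin 2.8798) = -3.3529
y' = -4 − 1.5000·(cos 2.3798 − cos 2.8798) = -4.3635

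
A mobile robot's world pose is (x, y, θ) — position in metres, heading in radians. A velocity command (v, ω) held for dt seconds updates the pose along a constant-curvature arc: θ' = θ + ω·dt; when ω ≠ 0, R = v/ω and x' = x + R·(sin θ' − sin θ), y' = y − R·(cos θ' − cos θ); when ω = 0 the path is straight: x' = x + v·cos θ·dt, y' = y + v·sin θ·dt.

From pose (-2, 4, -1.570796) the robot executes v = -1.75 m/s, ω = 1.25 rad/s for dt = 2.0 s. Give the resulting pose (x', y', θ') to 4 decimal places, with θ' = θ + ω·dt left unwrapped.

(-4.5216, 4.8379, 0.9292)

θ' = -1.5708 + 1.25·2.0 = 0.9292
R = v/ω = -1.75/1.25 = -1.4000
x' = -2 + -1.4000·(sin 0.9292 − sin -1.5708) = -4.5216
y' = 4 − -1.4000·(cos 0.9292 − cos -1.5708) = 4.8379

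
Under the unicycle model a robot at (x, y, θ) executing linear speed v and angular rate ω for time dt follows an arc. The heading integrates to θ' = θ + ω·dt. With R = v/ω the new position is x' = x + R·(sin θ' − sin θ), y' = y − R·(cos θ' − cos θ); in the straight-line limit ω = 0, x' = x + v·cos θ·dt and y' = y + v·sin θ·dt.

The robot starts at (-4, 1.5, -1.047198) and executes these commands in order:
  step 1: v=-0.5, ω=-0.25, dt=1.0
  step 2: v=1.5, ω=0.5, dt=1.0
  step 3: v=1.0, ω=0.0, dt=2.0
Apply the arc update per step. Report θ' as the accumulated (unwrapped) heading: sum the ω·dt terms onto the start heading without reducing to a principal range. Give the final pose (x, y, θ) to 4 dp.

(-2.0539, -0.7567, -0.7972)

step 1: θ'=-1.2972 (R=2.0000) → pose (-4.1936, 1.9596, -1.2972)
step 2: θ'=-0.7972 (R=3.0000) → pose (-3.4513, 0.6741, -0.7972)
step 3: θ'=-0.7972 (straight) → pose (-2.0539, -0.7567, -0.7972)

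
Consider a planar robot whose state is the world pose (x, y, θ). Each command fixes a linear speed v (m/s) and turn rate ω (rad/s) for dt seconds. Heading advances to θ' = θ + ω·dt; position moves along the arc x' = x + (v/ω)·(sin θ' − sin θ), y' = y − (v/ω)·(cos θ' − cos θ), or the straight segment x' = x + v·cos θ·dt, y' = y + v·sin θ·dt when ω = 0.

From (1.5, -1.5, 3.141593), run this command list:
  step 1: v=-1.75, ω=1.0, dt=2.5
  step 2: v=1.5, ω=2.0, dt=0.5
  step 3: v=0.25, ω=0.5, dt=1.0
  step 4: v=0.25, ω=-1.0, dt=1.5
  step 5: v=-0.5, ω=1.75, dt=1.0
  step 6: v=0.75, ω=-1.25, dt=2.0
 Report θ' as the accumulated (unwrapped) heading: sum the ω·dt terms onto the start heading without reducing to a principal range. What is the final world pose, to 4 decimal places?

(4.5018, 1.4666, 4.8916)

step 1: θ'=5.6416 (R=-1.7500) → pose (2.5473, 1.6520, 5.6416)
step 2: θ'=6.6416 (R=0.7500) → pose (3.2593, 1.5505, 6.6416)
step 3: θ'=7.1416 (R=0.5000) → pose (3.4623, 1.6919, 7.1416)
step 4: θ'=5.6416 (R=-0.2500) → pose (3.8011, 1.7288, 5.6416)
step 5: θ'=7.3916 (R=-0.2857) → pose (3.3744, 1.6274, 7.3916)
step 6: θ'=4.8916 (R=-0.6000) → pose (4.5018, 1.4666, 4.8916)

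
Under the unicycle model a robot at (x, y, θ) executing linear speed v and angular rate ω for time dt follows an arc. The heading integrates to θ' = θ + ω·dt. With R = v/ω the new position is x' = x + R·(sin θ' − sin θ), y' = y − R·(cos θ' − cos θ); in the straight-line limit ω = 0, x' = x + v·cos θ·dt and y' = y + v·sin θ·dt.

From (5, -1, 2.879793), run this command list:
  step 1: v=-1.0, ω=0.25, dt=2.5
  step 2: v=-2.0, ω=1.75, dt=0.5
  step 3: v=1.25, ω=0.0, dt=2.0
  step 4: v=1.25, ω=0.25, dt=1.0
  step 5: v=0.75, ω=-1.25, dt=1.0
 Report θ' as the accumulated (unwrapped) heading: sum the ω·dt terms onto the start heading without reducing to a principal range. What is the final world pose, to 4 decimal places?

step 1: θ'=3.5048 (R=-4.0000) → pose (7.4563, -0.8754, 3.5048)
step 2: θ'=4.3798 (R=-1.1429) → pose (8.1306, -0.1802, 4.3798)
step 3: θ'=4.3798 (straight) → pose (7.3143, -2.5432, 4.3798)
step 4: θ'=4.6298 (R=5.0000) → pose (7.0573, -3.7632, 4.6298)
step 5: θ'=3.3798 (R=-0.6000) → pose (6.6010, -4.2967, 3.3798)

(6.6010, -4.2967, 3.3798)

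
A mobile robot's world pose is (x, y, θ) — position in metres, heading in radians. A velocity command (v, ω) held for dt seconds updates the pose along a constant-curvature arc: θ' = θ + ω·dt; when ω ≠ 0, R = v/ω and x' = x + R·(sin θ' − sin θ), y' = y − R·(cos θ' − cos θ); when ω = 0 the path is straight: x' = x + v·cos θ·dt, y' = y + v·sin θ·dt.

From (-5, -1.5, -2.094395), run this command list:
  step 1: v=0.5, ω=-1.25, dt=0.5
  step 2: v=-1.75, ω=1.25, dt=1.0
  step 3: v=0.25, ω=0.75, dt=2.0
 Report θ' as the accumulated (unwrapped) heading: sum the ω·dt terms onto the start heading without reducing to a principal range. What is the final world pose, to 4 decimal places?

(-4.0215, -0.5455, 0.0306)

step 1: θ'=-2.7194 (R=-0.4000) → pose (-5.1825, -1.6649, -2.7194)
step 2: θ'=-1.4694 (R=-1.4000) → pose (-4.3634, -0.2461, -1.4694)
step 3: θ'=0.0306 (R=0.3333) → pose (-4.0215, -0.5455, 0.0306)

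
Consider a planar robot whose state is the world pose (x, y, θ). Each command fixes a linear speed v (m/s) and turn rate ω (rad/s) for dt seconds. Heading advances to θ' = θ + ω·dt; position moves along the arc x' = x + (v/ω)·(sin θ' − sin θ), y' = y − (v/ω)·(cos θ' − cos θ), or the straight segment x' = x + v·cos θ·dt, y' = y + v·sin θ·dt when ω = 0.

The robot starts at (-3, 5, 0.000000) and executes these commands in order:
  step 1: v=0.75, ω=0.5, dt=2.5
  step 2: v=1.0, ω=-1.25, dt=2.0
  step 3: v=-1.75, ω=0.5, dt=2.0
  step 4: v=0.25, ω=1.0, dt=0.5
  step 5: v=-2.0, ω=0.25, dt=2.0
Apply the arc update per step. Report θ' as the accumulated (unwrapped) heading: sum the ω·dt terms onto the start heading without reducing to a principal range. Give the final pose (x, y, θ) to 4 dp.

(-5.8639, 6.4168, 0.7500)

step 1: θ'=1.2500 (R=1.5000) → pose (-1.5765, 6.0270, 1.2500)
step 2: θ'=-1.2500 (R=-0.8000) → pose (-0.0581, 6.0270, -1.2500)
step 3: θ'=-0.2500 (R=-3.5000) → pose (-2.5137, 8.3146, -0.2500)
step 4: θ'=0.2500 (R=0.2500) → pose (-2.3900, 8.3146, 0.2500)
step 5: θ'=0.7500 (R=-8.0000) → pose (-5.8639, 6.4168, 0.7500)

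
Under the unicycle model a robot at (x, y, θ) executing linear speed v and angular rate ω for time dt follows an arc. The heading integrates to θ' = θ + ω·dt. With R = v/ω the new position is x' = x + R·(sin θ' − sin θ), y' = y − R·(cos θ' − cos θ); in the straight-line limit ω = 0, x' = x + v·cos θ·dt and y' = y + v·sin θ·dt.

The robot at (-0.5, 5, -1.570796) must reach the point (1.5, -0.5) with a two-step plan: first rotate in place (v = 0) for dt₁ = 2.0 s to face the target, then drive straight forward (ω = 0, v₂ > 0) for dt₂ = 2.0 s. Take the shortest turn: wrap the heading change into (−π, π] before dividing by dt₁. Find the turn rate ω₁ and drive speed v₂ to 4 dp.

heading to target = atan2(-0.5−5, 1.5−-0.5) = -1.2220
Δθ = wrap(-1.2220 − -1.5708) = 0.3488; ω₁ = Δθ/dt₁ = 0.1744
distance = √((1.5−-0.5)² + (-0.5−5)²) = 5.8523; v₂ = distance/dt₂ = 2.9262

ω₁ = 0.1744, v₂ = 2.9262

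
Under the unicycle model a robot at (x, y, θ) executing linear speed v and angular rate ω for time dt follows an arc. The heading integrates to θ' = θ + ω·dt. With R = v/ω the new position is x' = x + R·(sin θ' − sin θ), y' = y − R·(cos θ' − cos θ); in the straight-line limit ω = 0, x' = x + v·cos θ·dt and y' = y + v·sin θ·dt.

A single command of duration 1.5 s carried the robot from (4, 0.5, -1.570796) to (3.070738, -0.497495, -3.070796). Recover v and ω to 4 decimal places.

v = 1.0000, ω = -1.0000

Δθ = -3.070796 − -1.570796 = -1.500000
ω = Δθ/dt = -1.500000/1.5 = -1.0000
R = −Δy/(cos θ' − cos θ) = -1.0000
v = R·ω = -1.0000·-1.0000 = 1.0000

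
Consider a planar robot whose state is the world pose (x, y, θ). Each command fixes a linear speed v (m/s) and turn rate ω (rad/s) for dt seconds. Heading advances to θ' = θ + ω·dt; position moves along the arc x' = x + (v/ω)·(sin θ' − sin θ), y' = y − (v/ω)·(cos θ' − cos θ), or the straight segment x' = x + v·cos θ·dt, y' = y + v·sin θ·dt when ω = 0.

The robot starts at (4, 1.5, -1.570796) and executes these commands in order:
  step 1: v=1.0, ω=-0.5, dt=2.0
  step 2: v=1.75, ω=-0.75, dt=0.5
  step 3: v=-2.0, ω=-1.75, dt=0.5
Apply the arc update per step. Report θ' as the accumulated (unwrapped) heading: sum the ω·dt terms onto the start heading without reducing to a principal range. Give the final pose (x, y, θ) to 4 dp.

(3.2141, -0.7401, -3.8208)

step 1: θ'=-2.5708 (R=-2.0000) → pose (3.0806, -0.1829, -2.5708)
step 2: θ'=-2.9458 (R=-2.3333) → pose (2.2738, -0.5083, -2.9458)
step 3: θ'=-3.8208 (R=1.1429) → pose (3.2141, -0.7401, -3.8208)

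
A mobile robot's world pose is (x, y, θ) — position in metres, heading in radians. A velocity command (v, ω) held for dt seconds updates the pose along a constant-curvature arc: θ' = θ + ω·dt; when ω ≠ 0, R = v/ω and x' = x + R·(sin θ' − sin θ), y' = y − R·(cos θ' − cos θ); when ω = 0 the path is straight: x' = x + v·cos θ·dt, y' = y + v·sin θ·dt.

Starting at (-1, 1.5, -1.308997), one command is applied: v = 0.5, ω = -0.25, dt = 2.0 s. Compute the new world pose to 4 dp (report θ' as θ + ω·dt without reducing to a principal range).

θ' = -1.3090 + -0.25·2.0 = -1.8090
R = v/ω = 0.5/-0.25 = -2.0000
x' = -1 + -2.0000·(sin -1.8090 − sin -1.3090) = -0.9883
y' = 1.5 − -2.0000·(cos -1.8090 − cos -1.3090) = 0.5105

(-0.9883, 0.5105, -1.8090)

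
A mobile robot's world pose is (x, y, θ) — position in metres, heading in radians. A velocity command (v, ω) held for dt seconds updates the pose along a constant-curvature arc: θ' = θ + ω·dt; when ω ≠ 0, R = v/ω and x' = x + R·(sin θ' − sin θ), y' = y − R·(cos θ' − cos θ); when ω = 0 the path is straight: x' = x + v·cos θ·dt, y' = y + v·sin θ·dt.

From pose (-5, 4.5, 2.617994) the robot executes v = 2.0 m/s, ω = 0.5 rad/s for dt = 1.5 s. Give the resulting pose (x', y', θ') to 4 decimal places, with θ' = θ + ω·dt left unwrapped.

θ' = 2.6180 + 0.5·1.5 = 3.3680
R = v/ω = 2.0/0.5 = 4.0000
x' = -5 + 4.0000·(sin 3.3680 − sin 2.6180) = -7.8979
y' = 4.5 − 4.0000·(cos 3.3680 − cos 2.6180) = 4.9338

(-7.8979, 4.9338, 3.3680)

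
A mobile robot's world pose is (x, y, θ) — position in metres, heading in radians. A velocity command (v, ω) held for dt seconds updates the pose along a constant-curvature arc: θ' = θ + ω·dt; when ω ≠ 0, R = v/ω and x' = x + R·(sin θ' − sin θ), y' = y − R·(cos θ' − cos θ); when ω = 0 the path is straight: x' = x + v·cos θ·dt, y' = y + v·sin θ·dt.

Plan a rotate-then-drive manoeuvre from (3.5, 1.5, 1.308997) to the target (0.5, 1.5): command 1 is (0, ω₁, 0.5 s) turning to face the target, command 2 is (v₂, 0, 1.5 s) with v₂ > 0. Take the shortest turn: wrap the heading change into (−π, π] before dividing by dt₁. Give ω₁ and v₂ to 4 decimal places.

heading to target = atan2(1.5−1.5, 0.5−3.5) = 3.1416
Δθ = wrap(3.1416 − 1.3090) = 1.8326; ω₁ = Δθ/dt₁ = 3.6652
distance = √((0.5−3.5)² + (1.5−1.5)²) = 3.0000; v₂ = distance/dt₂ = 2.0000

ω₁ = 3.6652, v₂ = 2.0000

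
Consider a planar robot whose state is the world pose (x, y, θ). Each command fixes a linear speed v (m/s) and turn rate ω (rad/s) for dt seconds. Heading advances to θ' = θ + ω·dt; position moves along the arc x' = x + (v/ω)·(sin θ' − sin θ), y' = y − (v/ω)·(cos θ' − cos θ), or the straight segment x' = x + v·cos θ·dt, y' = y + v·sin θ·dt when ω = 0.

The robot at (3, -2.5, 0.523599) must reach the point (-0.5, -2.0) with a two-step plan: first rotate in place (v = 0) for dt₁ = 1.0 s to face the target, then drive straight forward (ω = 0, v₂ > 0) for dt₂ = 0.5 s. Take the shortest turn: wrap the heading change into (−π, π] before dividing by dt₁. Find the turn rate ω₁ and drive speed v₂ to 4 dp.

heading to target = atan2(-2−-2.5, -0.5−3) = 2.9997
Δθ = wrap(2.9997 − 0.5236) = 2.4761; ω₁ = Δθ/dt₁ = 2.4761
distance = √((-0.5−3)² + (-2−-2.5)²) = 3.5355; v₂ = distance/dt₂ = 7.0711

ω₁ = 2.4761, v₂ = 7.0711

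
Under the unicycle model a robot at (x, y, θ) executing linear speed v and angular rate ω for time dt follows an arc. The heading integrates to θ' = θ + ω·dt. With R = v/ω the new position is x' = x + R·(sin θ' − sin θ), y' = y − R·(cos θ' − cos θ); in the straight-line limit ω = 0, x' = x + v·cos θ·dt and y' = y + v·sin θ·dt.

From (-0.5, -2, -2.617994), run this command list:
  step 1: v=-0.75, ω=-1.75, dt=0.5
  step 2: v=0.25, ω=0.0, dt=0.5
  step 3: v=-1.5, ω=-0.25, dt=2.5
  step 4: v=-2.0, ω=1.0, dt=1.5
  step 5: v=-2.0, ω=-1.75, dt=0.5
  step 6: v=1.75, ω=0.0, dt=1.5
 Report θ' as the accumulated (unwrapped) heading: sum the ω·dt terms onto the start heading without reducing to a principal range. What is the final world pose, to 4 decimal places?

(3.8073, -3.8242, -3.4930)

step 1: θ'=-3.4930 (R=0.4286) → pose (-0.1382, -1.9688, -3.4930)
step 2: θ'=-3.4930 (straight) → pose (-0.2556, -1.9257, -3.4930)
step 3: θ'=-4.1180 (R=6.0000) → pose (2.6501, -4.1990, -4.1180)
step 4: θ'=-2.6180 (R=-2.0000) → pose (5.3071, -4.8111, -2.6180)
step 5: θ'=-3.4930 (R=1.1429) → pose (6.2719, -4.7278, -3.4930)
step 6: θ'=-3.4930 (straight) → pose (3.8073, -3.8242, -3.4930)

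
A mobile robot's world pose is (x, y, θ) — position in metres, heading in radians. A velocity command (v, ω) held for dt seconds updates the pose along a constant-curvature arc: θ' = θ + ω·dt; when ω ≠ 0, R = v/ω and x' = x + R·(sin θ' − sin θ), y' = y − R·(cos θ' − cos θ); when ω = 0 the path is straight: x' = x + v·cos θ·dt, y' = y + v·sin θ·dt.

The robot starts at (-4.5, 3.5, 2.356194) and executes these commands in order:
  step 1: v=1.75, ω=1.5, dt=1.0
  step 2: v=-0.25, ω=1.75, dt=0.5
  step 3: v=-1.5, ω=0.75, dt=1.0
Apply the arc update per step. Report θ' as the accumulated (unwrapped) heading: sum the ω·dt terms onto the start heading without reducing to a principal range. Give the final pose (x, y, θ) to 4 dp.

(-6.6024, 5.0198, 5.4812)

step 1: θ'=3.8562 (R=1.1667) → pose (-6.0895, 3.5563, 3.8562)
step 2: θ'=4.7312 (R=-0.1429) → pose (-6.0403, 3.6669, 4.7312)
step 3: θ'=5.4812 (R=-2.0000) → pose (-6.6024, 5.0198, 5.4812)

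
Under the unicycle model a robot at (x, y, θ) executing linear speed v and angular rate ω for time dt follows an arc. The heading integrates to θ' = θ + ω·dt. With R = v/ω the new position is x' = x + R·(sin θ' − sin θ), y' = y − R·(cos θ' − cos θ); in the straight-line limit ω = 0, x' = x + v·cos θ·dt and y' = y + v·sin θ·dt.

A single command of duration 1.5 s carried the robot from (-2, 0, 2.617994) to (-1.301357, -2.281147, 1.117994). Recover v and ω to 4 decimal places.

Δθ = 1.117994 − 2.617994 = -1.500000
ω = Δθ/dt = -1.500000/1.5 = -1.0000
R = −Δy/(cos θ' − cos θ) = 1.7500
v = R·ω = 1.7500·-1.0000 = -1.7500

v = -1.7500, ω = -1.0000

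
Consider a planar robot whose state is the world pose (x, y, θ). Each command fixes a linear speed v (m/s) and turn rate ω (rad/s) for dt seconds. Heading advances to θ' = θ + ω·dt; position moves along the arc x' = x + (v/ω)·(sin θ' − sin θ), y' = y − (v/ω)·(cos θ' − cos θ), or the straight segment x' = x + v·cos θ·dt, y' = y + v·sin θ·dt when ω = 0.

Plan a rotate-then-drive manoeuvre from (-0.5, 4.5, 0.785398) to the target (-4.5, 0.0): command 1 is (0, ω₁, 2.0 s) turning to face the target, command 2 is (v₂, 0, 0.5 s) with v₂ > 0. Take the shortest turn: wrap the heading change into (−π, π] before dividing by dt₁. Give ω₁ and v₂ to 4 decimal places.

heading to target = atan2(0−4.5, -4.5−-0.5) = -2.2974
Δθ = wrap(-2.2974 − 0.7854) = -3.0828; ω₁ = Δθ/dt₁ = -1.5414
distance = √((-4.5−-0.5)² + (0−4.5)²) = 6.0208; v₂ = distance/dt₂ = 12.0416

ω₁ = -1.5414, v₂ = 12.0416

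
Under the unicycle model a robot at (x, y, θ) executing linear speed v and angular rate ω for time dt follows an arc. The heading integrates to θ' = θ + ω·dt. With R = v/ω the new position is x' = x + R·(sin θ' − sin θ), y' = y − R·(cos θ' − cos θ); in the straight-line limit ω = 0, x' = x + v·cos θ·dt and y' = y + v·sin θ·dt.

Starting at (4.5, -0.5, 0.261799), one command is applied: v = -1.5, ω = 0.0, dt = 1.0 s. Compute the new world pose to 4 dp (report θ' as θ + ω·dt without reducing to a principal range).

θ' = 0.2618 + 0.0·1.0 = 0.2618
ω = 0 → straight: x' = 4.5 + -1.5·cos(0.2618)·1.0 = 3.0511
y' = -0.5 + -1.5·sin(0.2618)·1.0 = -0.8882

(3.0511, -0.8882, 0.2618)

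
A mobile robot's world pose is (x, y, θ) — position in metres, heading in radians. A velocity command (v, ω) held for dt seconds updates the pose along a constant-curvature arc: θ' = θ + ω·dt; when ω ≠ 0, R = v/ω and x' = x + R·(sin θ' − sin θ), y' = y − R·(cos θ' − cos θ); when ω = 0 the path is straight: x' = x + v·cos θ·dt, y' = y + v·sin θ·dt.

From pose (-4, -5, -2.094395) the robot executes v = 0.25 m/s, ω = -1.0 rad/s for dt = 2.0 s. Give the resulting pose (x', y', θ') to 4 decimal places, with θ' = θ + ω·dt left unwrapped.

θ' = -2.0944 + -1.0·2.0 = -4.0944
R = v/ω = 0.25/-1.0 = -0.2500
x' = -4 + -0.2500·(sin -4.0944 − sin -2.0944) = -4.4203
y' = -5 − -0.2500·(cos -4.0944 − cos -2.0944) = -5.0199

(-4.4203, -5.0199, -4.0944)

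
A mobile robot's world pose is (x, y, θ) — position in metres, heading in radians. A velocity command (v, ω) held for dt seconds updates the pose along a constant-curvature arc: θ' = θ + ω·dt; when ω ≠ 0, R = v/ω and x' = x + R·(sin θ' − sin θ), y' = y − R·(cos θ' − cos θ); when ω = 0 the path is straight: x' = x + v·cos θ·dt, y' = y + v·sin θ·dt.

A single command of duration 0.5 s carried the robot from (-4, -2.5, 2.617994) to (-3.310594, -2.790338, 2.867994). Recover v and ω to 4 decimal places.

Δθ = 2.867994 − 2.617994 = 0.250000
ω = Δθ/dt = 0.250000/0.5 = 0.5000
R = Δx/(sin θ' − sin θ) = -3.0000
v = R·ω = -3.0000·0.5000 = -1.5000

v = -1.5000, ω = 0.5000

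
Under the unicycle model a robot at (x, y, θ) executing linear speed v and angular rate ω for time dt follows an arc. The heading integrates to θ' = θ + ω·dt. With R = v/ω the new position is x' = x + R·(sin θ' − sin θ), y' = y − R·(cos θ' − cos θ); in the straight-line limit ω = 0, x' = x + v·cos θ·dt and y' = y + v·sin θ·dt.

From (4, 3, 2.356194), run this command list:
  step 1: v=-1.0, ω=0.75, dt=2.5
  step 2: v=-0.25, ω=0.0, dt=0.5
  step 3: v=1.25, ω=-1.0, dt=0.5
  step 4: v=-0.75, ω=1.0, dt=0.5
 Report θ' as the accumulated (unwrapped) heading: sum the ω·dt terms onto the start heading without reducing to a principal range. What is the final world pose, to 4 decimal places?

step 1: θ'=4.2312 (R=-1.3333) → pose (6.1247, 3.3257, 4.2312)
step 2: θ'=4.2312 (straight) → pose (6.1826, 3.4365, 4.2312)
step 3: θ'=3.7312 (R=-1.2500) → pose (5.7696, 2.9761, 3.7312)
step 4: θ'=4.2312 (R=-0.7500) → pose (6.0174, 3.2523, 4.2312)

(6.0174, 3.2523, 4.2312)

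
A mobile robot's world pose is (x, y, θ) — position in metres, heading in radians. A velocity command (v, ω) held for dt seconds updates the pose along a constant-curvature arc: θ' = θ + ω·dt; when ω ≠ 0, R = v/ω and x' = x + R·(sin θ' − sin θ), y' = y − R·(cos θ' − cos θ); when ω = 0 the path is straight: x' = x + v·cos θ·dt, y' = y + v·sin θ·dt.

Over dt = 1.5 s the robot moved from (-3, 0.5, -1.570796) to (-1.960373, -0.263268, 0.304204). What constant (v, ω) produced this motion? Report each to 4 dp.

v = 1.0000, ω = 1.2500

Δθ = 0.304204 − -1.570796 = 1.875000
ω = Δθ/dt = 1.875000/1.5 = 1.2500
R = Δx/(sin θ' − sin θ) = 0.8000
v = R·ω = 0.8000·1.2500 = 1.0000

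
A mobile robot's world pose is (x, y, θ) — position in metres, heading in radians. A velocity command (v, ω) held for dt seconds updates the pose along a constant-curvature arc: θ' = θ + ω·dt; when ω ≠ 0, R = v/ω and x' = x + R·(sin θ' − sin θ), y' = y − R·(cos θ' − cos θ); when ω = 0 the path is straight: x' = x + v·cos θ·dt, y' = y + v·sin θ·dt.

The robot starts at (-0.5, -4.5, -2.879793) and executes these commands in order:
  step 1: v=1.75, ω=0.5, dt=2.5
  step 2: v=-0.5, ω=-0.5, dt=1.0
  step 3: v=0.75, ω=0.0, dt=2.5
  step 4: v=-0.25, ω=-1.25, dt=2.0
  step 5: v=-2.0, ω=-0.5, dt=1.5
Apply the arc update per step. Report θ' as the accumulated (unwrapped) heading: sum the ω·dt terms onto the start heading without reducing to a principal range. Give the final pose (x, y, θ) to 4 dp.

(-4.4077, -11.6880, -5.3798)

step 1: θ'=-1.6298 (R=3.5000) → pose (-3.0880, -7.6744, -1.6298)
step 2: θ'=-2.1298 (R=1.0000) → pose (-2.9376, -7.2030, -2.1298)
step 3: θ'=-2.1298 (straight) → pose (-3.9320, -8.7926, -2.1298)
step 4: θ'=-4.6298 (R=0.2000) → pose (-3.5631, -8.8822, -4.6298)
step 5: θ'=-5.3798 (R=4.0000) → pose (-4.4077, -11.6880, -5.3798)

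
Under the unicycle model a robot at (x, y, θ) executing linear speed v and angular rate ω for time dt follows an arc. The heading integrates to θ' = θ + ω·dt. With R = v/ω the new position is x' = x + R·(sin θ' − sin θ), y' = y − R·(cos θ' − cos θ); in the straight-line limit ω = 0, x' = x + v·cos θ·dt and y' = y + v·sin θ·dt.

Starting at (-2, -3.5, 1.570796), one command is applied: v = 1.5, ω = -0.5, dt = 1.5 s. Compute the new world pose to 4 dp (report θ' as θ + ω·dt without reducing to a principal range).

θ' = 1.5708 + -0.5·1.5 = 0.8208
R = v/ω = 1.5/-0.5 = -3.0000
x' = -2 + -3.0000·(sin 0.8208 − sin 1.5708) = -1.1951
y' = -3.5 − -3.0000·(cos 0.8208 − cos 1.5708) = -1.4551

(-1.1951, -1.4551, 0.8208)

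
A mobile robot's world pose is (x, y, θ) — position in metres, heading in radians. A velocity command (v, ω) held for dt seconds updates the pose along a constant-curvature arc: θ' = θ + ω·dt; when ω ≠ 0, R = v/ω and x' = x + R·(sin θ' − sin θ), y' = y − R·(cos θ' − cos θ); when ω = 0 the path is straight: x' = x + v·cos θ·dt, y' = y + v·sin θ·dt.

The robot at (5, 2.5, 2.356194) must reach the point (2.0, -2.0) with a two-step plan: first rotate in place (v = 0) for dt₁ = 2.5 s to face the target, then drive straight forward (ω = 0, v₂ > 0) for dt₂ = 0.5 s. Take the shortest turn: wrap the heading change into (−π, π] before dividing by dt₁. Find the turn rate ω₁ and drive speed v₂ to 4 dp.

heading to target = atan2(-2−2.5, 2−5) = -2.1588
Δθ = wrap(-2.1588 − 2.3562) = 1.7682; ω₁ = Δθ/dt₁ = 0.7073
distance = √((2−5)² + (-2−2.5)²) = 5.4083; v₂ = distance/dt₂ = 10.8167

ω₁ = 0.7073, v₂ = 10.8167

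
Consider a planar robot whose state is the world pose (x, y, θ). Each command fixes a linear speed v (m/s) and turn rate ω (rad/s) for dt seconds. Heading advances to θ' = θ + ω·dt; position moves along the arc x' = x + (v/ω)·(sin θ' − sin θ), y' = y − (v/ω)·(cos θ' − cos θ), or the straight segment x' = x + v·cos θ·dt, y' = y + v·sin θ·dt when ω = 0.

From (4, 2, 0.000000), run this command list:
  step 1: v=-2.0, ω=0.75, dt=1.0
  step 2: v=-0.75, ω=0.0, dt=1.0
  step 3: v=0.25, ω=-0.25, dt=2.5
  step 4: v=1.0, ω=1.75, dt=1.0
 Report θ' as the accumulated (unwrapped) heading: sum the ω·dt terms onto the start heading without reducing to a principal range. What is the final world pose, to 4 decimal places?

step 1: θ'=0.7500 (R=-2.6667) → pose (2.1823, 1.2845, 0.7500)
step 2: θ'=0.7500 (straight) → pose (1.6335, 0.7733, 0.7500)
step 3: θ'=0.1250 (R=-1.0000) → pose (2.1905, 1.0338, 0.1250)
step 4: θ'=1.8750 (R=0.5714) → pose (2.6644, 1.7719, 1.8750)

(2.6644, 1.7719, 1.8750)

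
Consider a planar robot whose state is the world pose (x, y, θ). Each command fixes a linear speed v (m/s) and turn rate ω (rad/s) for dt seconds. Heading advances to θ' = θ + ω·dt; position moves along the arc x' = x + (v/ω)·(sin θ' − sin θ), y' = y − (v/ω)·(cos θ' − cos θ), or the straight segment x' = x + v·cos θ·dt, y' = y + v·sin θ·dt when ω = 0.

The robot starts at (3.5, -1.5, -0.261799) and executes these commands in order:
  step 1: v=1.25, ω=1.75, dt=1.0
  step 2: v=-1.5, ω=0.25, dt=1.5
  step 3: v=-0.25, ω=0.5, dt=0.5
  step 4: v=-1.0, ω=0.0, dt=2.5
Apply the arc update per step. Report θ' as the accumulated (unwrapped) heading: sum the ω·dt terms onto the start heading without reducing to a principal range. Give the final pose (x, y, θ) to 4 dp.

step 1: θ'=1.4882 (R=0.7143) → pose (4.3967, -0.8690, 1.4882)
step 2: θ'=1.8632 (R=-6.0000) → pose (4.6309, -3.0935, 1.8632)
step 3: θ'=2.1132 (R=-0.5000) → pose (4.6815, -3.2075, 2.1132)
step 4: θ'=2.1132 (straight) → pose (5.9720, -5.3487, 2.1132)

(5.9720, -5.3487, 2.1132)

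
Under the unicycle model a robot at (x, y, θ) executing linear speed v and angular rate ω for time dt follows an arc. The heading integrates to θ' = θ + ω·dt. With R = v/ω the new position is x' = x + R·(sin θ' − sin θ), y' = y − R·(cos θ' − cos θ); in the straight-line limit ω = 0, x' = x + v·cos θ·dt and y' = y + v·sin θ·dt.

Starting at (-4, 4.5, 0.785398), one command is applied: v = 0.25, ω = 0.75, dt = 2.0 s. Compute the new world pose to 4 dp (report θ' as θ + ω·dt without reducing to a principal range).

θ' = 0.7854 + 0.75·2.0 = 2.2854
R = v/ω = 0.25/0.75 = 0.3333
x' = -4 + 0.3333·(sin 2.2854 − sin 0.7854) = -3.9839
y' = 4.5 − 0.3333·(cos 2.2854 − cos 0.7854) = 4.9541

(-3.9839, 4.9541, 2.2854)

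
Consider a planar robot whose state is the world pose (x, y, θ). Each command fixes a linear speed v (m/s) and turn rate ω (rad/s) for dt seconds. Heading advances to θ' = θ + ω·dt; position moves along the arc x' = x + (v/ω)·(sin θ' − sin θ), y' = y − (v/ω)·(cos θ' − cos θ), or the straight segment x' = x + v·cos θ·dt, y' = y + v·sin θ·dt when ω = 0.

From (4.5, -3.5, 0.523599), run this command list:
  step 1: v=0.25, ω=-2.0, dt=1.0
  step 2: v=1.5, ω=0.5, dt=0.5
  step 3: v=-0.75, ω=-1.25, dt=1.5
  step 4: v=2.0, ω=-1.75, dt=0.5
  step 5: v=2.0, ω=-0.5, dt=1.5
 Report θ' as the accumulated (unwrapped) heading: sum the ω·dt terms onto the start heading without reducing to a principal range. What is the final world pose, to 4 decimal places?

(3.4625, -0.4085, -4.7264)

step 1: θ'=-1.4764 (R=-0.1250) → pose (4.6869, -3.5965, -1.4764)
step 2: θ'=-1.2264 (R=3.0000) → pose (4.8497, -4.3266, -1.2264)
step 3: θ'=-3.1014 (R=0.6000) → pose (5.3904, -3.5245, -3.1014)
step 4: θ'=-3.9764 (R=-1.1429) → pose (4.4974, -3.1498, -3.9764)
step 5: θ'=-4.7264 (R=-4.0000) → pose (3.4625, -0.4085, -4.7264)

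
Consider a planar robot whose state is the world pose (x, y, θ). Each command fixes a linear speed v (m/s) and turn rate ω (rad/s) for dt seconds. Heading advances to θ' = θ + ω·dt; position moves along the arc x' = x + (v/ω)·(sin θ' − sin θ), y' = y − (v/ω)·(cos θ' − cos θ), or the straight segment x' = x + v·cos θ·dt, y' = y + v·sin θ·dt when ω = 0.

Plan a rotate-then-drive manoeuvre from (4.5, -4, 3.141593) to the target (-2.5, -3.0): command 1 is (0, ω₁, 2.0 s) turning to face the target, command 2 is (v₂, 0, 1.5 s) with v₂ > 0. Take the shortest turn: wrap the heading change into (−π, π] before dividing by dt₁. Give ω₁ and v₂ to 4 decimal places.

ω₁ = -0.0709, v₂ = 4.7140

heading to target = atan2(-3−-4, -2.5−4.5) = 2.9997
Δθ = wrap(2.9997 − 3.1416) = -0.1419; ω₁ = Δθ/dt₁ = -0.0709
distance = √((-2.5−4.5)² + (-3−-4)²) = 7.0711; v₂ = distance/dt₂ = 4.7140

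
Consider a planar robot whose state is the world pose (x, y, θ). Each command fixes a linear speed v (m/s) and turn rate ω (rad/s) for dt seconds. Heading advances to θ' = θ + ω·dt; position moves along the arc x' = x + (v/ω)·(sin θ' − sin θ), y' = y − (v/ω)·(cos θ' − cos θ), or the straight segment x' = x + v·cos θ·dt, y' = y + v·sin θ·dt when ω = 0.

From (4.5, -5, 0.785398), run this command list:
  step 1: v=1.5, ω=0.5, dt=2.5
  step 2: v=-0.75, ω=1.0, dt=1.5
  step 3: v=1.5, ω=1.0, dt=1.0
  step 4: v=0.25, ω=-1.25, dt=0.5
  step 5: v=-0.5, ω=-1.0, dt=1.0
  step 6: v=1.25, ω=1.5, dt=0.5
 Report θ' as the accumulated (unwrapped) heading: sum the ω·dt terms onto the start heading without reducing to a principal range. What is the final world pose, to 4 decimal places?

step 1: θ'=2.0354 (R=3.0000) → pose (5.0607, -1.5345, 2.0354)
step 2: θ'=3.5354 (R=-0.7500) → pose (6.0190, -1.8910, 3.5354)
step 3: θ'=4.5354 (R=1.5000) → pose (5.1180, -3.0121, 4.5354)
step 4: θ'=3.9104 (R=-0.2000) → pose (5.0601, -3.1206, 3.9104)
step 5: θ'=2.9104 (R=0.5000) → pose (5.5223, -2.9933, 2.9104)
step 6: θ'=3.6604 (R=0.8333) → pose (4.9182, -3.0808, 3.6604)

(4.9182, -3.0808, 3.6604)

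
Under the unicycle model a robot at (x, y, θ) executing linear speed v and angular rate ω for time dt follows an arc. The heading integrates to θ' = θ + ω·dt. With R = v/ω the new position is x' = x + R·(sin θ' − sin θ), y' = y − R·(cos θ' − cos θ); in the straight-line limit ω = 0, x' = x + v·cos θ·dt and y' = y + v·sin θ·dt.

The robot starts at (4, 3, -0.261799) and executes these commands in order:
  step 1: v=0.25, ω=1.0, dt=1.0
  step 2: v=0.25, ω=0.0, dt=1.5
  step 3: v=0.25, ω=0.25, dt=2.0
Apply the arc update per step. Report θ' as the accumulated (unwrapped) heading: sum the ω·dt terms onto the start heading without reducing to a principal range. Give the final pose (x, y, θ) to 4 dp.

(4.7826, 3.7221, 1.2382)

step 1: θ'=0.7382 (R=0.2500) → pose (4.2329, 3.0566, 0.7382)
step 2: θ'=0.7382 (straight) → pose (4.5103, 3.3089, 0.7382)
step 3: θ'=1.2382 (R=1.0000) → pose (4.7826, 3.7221, 1.2382)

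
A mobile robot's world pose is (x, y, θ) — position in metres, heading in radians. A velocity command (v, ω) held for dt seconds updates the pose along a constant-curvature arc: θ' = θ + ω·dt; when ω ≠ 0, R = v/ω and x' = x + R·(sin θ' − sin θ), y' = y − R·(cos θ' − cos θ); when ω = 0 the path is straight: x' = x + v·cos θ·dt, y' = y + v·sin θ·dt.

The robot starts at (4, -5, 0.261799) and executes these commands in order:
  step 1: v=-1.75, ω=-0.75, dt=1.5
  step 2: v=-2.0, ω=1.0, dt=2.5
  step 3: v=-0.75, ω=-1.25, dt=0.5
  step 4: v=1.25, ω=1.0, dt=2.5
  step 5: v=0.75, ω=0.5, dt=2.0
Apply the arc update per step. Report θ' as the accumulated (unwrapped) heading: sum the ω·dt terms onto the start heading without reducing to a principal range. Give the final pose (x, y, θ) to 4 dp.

step 1: θ'=-0.8632 (R=2.3333) → pose (1.6229, -4.2629, -0.8632)
step 2: θ'=1.6368 (R=-2.0000) → pose (-1.8926, -5.6948, 1.6368)
step 3: θ'=1.0118 (R=0.6000) → pose (-1.9826, -6.0526, 1.0118)
step 4: θ'=3.5118 (R=1.2500) → pose (-3.4946, -4.2243, 3.5118)
step 5: θ'=4.5118 (R=1.5000) → pose (-4.4218, -5.3238, 4.5118)

(-4.4218, -5.3238, 4.5118)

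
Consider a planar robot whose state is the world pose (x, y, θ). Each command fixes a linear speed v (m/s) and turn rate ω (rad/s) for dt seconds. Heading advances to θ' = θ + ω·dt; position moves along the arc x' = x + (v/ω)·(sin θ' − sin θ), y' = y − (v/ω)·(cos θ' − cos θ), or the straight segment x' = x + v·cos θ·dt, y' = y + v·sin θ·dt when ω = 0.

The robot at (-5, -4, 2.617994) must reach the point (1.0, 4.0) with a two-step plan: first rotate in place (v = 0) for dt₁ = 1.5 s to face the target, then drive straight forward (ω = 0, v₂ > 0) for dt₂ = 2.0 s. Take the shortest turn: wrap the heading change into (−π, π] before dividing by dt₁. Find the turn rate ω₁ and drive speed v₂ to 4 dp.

ω₁ = -1.1271, v₂ = 5.0000

heading to target = atan2(4−-4, 1−-5) = 0.9273
Δθ = wrap(0.9273 − 2.6180) = -1.6907; ω₁ = Δθ/dt₁ = -1.1271
distance = √((1−-5)² + (4−-4)²) = 10.0000; v₂ = distance/dt₂ = 5.0000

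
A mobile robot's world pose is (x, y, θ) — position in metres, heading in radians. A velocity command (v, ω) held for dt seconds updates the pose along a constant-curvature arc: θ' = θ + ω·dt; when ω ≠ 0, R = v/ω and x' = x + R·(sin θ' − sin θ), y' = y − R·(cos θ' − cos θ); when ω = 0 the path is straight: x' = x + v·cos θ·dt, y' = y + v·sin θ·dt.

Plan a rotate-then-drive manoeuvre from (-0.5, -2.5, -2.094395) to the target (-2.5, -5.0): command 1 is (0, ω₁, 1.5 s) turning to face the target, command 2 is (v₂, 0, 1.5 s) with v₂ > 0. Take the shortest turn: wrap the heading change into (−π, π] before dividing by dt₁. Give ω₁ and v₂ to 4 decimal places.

ω₁ = -0.1008, v₂ = 2.1344

heading to target = atan2(-5−-2.5, -2.5−-0.5) = -2.2455
Δθ = wrap(-2.2455 − -2.0944) = -0.1511; ω₁ = Δθ/dt₁ = -0.1008
distance = √((-2.5−-0.5)² + (-5−-2.5)²) = 3.2016; v₂ = distance/dt₂ = 2.1344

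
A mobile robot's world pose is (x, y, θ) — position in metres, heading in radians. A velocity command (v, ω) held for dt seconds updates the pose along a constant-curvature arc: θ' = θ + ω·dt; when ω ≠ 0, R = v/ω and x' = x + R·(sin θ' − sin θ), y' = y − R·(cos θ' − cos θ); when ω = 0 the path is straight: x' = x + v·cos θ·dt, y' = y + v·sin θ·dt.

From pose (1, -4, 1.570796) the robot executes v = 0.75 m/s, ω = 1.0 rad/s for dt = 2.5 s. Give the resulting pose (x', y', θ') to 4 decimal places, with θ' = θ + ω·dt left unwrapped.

θ' = 1.5708 + 1.0·2.5 = 4.0708
R = v/ω = 0.75/1.0 = 0.7500
x' = 1 + 0.7500·(sin 4.0708 − sin 1.5708) = -0.3509
y' = -4 − 0.7500·(cos 4.0708 − cos 1.5708) = -3.5511

(-0.3509, -3.5511, 4.0708)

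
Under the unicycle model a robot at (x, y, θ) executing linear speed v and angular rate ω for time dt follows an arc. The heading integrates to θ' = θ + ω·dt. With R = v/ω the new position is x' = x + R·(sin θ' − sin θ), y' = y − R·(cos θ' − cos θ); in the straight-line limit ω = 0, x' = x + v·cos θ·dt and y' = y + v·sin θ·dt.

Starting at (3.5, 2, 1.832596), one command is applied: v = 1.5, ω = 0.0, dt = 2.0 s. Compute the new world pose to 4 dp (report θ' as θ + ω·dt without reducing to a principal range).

(2.7235, 4.8978, 1.8326)

θ' = 1.8326 + 0.0·2.0 = 1.8326
ω = 0 → straight: x' = 3.5 + 1.5·cos(1.8326)·2.0 = 2.7235
y' = 2 + 1.5·sin(1.8326)·2.0 = 4.8978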